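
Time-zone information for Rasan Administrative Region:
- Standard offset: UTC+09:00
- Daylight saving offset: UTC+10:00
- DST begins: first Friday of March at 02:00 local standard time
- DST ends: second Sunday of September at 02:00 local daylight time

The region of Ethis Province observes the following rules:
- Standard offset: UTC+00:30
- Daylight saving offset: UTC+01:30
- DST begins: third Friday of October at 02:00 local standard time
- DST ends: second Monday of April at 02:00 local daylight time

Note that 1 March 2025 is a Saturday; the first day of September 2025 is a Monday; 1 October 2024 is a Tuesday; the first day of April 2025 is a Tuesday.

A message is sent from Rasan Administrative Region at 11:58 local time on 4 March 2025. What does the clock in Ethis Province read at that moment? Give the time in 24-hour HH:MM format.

1 March 2025 is a Saturday, so the first Friday is March 7.
1 September 2025 is a Monday, so the first Sunday is September 7 and the second is September 14.
4 March 2025 does not fall between 7 March and 14 September, so daylight saving is not in effect and Rasan Administrative Region is at UTC+09:00.
11:58 Rasan Administrative Region − 9h = 02:58 UTC.
1 October 2024 is a Tuesday, so the first Friday is October 4 and the third is October 18.
1 April 2025 is a Tuesday, so the first Monday is April 7 and the second is April 14.
At the standard offset (UTC+00:30), 02:58 UTC + 0h30m = 03:28 Ethis Province standard time.
Daylight saving runs 18 October 2024 – 14 April 2025; the standard-time date in Ethis Province, 4 March 2025, is inside that window, so Ethis Province is at UTC+01:30.
02:58 UTC + 1h30m = 04:28 Ethis Province.

04:28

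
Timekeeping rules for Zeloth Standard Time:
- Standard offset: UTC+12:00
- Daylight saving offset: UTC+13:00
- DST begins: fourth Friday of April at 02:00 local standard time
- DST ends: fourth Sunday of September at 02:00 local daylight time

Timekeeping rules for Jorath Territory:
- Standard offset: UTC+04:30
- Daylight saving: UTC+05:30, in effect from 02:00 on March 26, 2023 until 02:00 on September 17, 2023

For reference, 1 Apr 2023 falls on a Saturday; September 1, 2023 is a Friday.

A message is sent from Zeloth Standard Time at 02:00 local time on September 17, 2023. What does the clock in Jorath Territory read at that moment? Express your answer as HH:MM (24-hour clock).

1 April 2023 is a Saturday, so the first Friday is April 7 and the fourth is April 28.
1 September 2023 is a Friday, so the first Sunday is September 3 and the fourth is September 24.
September 17, 2023 falls between 28 April and 24 September, so daylight saving is in effect and Zeloth Standard Time is at UTC+13:00.
02:00 Zeloth Standard Time − 13h = 13:00 UTC (rolling into the previous day, 16 September 2023).
At the standard offset (UTC+04:30), 13:00 UTC + 4h30m = 17:30 Jorath Territory standard time.
Daylight saving runs 26 March – 17 September; the standard-time date in Jorath Territory, September 16, 2023, is inside that window, so Jorath Territory is at UTC+05:30.
13:00 UTC + 5h30m = 18:30 Jorath Territory.

18:30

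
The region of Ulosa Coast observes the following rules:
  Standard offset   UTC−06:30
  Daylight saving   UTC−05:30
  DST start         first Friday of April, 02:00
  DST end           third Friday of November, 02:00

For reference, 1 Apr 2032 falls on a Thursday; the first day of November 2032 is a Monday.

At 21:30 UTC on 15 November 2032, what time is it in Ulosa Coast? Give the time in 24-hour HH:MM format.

1 April 2032 is a Thursday, so the first Friday is April 2.
1 November 2032 is a Monday, so the first Friday is November 5 and the third is November 19.
At the standard offset (UTC−06:30), 21:30 UTC − 6h30m = 15:00 Ulosa Coast standard time.
The standard-time date in Ulosa Coast, 15 November 2032, falls between 2 April and 19 November, so daylight saving is in effect and Ulosa Coast is at UTC−05:30.
21:30 UTC − 5h30m = 16:00 local.

16:00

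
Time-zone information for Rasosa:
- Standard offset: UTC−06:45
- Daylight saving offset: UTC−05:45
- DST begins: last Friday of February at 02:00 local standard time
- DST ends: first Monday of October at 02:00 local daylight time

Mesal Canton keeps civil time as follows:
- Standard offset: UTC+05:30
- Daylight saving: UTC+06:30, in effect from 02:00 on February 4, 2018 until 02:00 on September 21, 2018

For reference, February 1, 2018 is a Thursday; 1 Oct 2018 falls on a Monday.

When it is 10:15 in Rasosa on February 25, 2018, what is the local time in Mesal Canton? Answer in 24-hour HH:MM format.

22:30

1 February 2018 is a Thursday, so Fridays fall on 2, 9, 16, 23; the last is February 23.
1 October 2018 is a Monday, so the first Monday is October 1.
February 25, 2018 lies within the daylight-saving period (23 February – 1 October), so Rasosa is on daylight time, UTC−05:45.
10:15 Rasosa + 5h45m = 16:00 UTC.
At the standard offset (UTC+05:30), 16:00 UTC + 5h30m = 21:30 Mesal Canton standard time.
The standard-time date in Mesal Canton, February 25, 2018, lies within the daylight-saving period (4 February – 21 September), so Mesal Canton is on daylight time, UTC+06:30.
16:00 UTC + 6h30m = 22:30 Mesal Canton.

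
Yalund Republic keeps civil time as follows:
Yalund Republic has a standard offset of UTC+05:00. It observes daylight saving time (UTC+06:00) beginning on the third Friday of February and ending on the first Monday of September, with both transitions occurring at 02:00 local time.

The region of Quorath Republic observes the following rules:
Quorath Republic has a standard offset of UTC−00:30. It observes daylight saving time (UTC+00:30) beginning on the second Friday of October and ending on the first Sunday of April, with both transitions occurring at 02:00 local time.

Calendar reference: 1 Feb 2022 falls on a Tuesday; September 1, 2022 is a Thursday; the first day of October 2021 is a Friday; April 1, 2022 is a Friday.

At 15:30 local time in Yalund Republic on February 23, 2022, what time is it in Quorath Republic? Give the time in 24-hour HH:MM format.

1 February 2022 is a Tuesday, so the first Friday is February 4 and the third is February 18.
1 September 2022 is a Thursday, so the first Monday is September 5.
February 23, 2022 falls between 18 February and 5 September, so daylight saving is in effect and Yalund Republic is at UTC+06:00.
15:30 Yalund Republic − 6h = 09:30 UTC.
1 October 2021 is a Friday, so the first Friday is October 1 and the second is October 8.
1 April 2022 is a Friday, so the first Sunday is April 3.
At the standard offset (UTC−00:30), 09:30 UTC − 0h30m = 09:00 Quorath Republic standard time.
The standard-time date in Quorath Republic, February 23, 2022, falls between 8 October 2021 and 3 April 2022, so daylight saving is in effect and Quorath Republic is at UTC+00:30.
09:30 UTC + 0h30m = 10:00 Quorath Republic.

10:00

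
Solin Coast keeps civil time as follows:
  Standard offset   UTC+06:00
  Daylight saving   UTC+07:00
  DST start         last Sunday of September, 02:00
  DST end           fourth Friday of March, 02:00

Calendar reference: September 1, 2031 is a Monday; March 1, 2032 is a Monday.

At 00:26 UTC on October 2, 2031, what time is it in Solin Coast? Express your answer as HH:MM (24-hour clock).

07:26

1 September 2031 is a Monday, so Sundays fall on 7, 14, 21, 28; the last is September 28.
1 March 2032 is a Monday, so the first Friday is March 5 and the fourth is March 26.
At the standard offset (UTC+06:00), 00:26 UTC + 6h = 06:26 Solin Coast standard time.
The standard-time date in Solin Coast, October 2, 2031, falls between 28 September 2031 and 26 March 2032, so daylight saving is in effect and Solin Coast is at UTC+07:00.
00:26 UTC + 7h = 07:26 local.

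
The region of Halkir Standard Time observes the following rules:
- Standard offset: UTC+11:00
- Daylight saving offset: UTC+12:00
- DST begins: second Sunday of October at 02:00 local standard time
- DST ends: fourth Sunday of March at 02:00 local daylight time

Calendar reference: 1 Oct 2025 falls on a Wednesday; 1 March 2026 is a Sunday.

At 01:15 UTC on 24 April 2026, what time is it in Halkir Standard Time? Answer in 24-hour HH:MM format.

1 October 2025 is a Wednesday, so the first Sunday is October 5 and the second is October 12.
1 March 2026 is a Sunday, so the first Sunday is March 1 and the fourth is March 22.
At the standard offset (UTC+11:00), 01:15 UTC + 11h = 12:15 Halkir Standard Time standard time.
The standard-time date in Halkir Standard Time, 24 April 2026, is outside the daylight-saving period (12 October 2025 – 22 March 2026), so Halkir Standard Time is on standard time, UTC+11:00.
01:15 UTC + 11h = 12:15 local.

12:15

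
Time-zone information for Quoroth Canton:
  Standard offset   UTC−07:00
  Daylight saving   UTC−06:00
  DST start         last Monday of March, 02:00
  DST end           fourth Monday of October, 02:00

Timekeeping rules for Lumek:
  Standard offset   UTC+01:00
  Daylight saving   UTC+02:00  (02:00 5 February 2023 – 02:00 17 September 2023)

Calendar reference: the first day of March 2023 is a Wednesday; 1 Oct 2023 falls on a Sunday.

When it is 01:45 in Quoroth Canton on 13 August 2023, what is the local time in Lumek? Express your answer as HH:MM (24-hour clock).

1 March 2023 is a Wednesday, so Mondays fall on 6, 13, 20, 27; the last is March 27.
1 October 2023 is a Sunday, so the first Monday is October 2 and the fourth is October 23.
13 August 2023 falls between 27 March and 23 October, so daylight saving is in effect and Quoroth Canton is at UTC−06:00.
01:45 Quoroth Canton + 6h = 07:45 UTC.
At the standard offset (UTC+01:00), 07:45 UTC + 1h = 08:45 Lumek standard time.
The standard-time date in Lumek, 13 August 2023, falls between 5 February and 17 September, so daylight saving is in effect and Lumek is at UTC+02:00.
07:45 UTC + 2h = 09:45 Lumek.

09:45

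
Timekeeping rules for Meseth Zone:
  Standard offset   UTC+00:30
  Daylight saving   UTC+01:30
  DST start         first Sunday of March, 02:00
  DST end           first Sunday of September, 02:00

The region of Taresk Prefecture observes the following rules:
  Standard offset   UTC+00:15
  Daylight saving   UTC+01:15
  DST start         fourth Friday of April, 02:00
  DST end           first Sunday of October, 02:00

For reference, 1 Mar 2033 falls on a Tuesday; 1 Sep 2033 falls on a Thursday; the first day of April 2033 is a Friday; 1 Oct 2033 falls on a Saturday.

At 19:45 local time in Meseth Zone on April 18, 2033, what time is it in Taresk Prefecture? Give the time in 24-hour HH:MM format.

18:30

1 March 2033 is a Tuesday, so the first Sunday is March 6.
1 September 2033 is a Thursday, so the first Sunday is September 4.
April 18, 2033 lies within the daylight-saving period (6 March – 4 September), so Meseth Zone is on daylight time, UTC+01:30.
19:45 Meseth Zone − 1h30m = 18:15 UTC.
1 April 2033 is a Friday, so the first Friday is April 1 and the fourth is April 22.
1 October 2033 is a Saturday, so the first Sunday is October 2.
At the standard offset (UTC+00:15), 18:15 UTC + 0h15m = 18:30 Taresk Prefecture standard time.
Daylight saving runs 22 April – 2 October; the standard-time date in Taresk Prefecture, April 18, 2033, is outside that window, so Taresk Prefecture is on standard time at UTC+00:15.
18:15 UTC + 0h15m = 18:30 Taresk Prefecture.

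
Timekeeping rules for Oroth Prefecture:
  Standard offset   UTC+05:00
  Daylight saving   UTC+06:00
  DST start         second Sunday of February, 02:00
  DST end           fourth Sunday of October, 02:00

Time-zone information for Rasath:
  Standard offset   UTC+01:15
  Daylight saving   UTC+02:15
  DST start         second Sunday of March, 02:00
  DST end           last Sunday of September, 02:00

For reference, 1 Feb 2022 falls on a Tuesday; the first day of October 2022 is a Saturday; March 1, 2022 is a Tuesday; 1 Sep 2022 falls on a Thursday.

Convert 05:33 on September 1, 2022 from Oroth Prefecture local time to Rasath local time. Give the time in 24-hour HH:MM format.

1 February 2022 is a Tuesday, so the first Sunday is February 6 and the second is February 13.
1 October 2022 is a Saturday, so the first Sunday is October 2 and the fourth is October 23.
September 1, 2022 falls between 13 February and 23 October, so daylight saving is in effect and Oroth Prefecture is at UTC+06:00.
05:33 Oroth Prefecture − 6h = 23:33 UTC (rolling into the previous day, 31 August 2022).
1 March 2022 is a Tuesday, so the first Sunday is March 6 and the second is March 13.
1 September 2022 is a Thursday, so Sundays fall on 4, 11, 18, 25; the last is September 25.
At the standard offset (UTC+01:15), 23:33 UTC + 1h15m = 00:48 Rasath standard time (rolling into the next day, 1 September 2022).
The standard-time date in Rasath, September 1, 2022, falls between 13 March and 25 September, so daylight saving is in effect and Rasath is at UTC+02:15.
23:33 UTC + 2h15m = 01:48 Rasath (rolling into the next day, 1 September 2022).

01:48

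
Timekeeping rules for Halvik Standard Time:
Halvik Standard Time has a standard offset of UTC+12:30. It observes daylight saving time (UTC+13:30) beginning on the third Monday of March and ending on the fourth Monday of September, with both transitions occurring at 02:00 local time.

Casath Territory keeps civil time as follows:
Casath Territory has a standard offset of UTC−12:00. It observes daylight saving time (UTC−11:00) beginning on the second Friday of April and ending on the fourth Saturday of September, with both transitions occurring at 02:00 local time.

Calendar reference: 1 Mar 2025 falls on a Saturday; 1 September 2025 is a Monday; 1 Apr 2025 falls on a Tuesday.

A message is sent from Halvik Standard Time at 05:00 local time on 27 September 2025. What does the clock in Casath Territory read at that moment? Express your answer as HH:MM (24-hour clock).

05:30

1 March 2025 is a Saturday, so the first Monday is March 3 and the third is March 17.
1 September 2025 is a Monday, so the first Monday is September 1 and the fourth is September 22.
27 September 2025 does not fall between 17 March and 22 September, so daylight saving is not in effect and Halvik Standard Time is at UTC+12:30.
05:00 Halvik Standard Time − 12h30m = 16:30 UTC (rolling into the previous day, 26 September 2025).
1 April 2025 is a Tuesday, so the first Friday is April 4 and the second is April 11.
1 September 2025 is a Monday, so the first Saturday is September 6 and the fourth is September 27.
At the standard offset (UTC−12:00), 16:30 UTC − 12h = 04:30 Casath Territory standard time.
The standard-time date in Casath Territory, 26 September 2025, falls between 11 April and 27 September, so daylight saving is in effect and Casath Territory is at UTC−11:00.
16:30 UTC − 11h = 05:30 Casath Territory.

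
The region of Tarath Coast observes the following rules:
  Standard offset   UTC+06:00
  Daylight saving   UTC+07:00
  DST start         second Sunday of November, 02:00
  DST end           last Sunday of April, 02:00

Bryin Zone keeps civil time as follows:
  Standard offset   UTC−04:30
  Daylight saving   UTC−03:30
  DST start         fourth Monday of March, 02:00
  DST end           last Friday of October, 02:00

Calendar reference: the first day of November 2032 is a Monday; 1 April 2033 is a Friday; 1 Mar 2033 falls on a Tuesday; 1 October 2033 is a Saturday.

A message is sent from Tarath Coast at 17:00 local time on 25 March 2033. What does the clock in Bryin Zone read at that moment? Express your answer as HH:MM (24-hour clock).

1 November 2032 is a Monday, so the first Sunday is November 7 and the second is November 14.
1 April 2033 is a Friday, so Sundays fall on 3, 10, 17, 24; the last is April 24.
25 March 2033 falls between 14 November 2032 and 24 April 2033, so daylight saving is in effect and Tarath Coast is at UTC+07:00.
17:00 Tarath Coast − 7h = 10:00 UTC.
1 March 2033 is a Tuesday, so the first Monday is March 7 and the fourth is March 28.
1 October 2033 is a Saturday, so Fridays fall on 7, 14, 21, 28; the last is October 28.
At the standard offset (UTC−04:30), 10:00 UTC − 4h30m = 05:30 Bryin Zone standard time.
Daylight saving runs 28 March – 28 October; the standard-time date in Bryin Zone, 25 March 2033, is outside that window, so Bryin Zone is on standard time at UTC−04:30.
10:00 UTC − 4h30m = 05:30 Bryin Zone.

05:30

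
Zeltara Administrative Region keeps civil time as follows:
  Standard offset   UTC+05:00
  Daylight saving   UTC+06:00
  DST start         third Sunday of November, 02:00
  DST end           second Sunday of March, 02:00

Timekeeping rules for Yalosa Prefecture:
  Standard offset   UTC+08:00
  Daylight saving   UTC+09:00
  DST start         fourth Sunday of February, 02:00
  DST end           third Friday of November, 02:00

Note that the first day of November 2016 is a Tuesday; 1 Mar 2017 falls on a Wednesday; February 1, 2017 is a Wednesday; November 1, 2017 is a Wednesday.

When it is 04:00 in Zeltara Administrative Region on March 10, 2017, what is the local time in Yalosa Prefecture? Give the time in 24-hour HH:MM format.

07:00

1 November 2016 is a Tuesday, so the first Sunday is November 6 and the third is November 20.
1 March 2017 is a Wednesday, so the first Sunday is March 5 and the second is March 12.
March 10, 2017 falls between 20 November 2016 and 12 March 2017, so daylight saving is in effect and Zeltara Administrative Region is at UTC+06:00.
04:00 Zeltara Administrative Region − 6h = 22:00 UTC (rolling into the previous day, 9 March 2017).
1 February 2017 is a Wednesday, so the first Sunday is February 5 and the fourth is February 26.
1 November 2017 is a Wednesday, so the first Friday is November 3 and the third is November 17.
At the standard offset (UTC+08:00), 22:00 UTC + 8h = 06:00 Yalosa Prefecture standard time (rolling into the next day, 10 March 2017).
The standard-time date in Yalosa Prefecture, March 10, 2017, falls between 26 February and 17 November, so daylight saving is in effect and Yalosa Prefecture is at UTC+09:00.
22:00 UTC + 9h = 07:00 Yalosa Prefecture (rolling into the next day, 10 March 2017).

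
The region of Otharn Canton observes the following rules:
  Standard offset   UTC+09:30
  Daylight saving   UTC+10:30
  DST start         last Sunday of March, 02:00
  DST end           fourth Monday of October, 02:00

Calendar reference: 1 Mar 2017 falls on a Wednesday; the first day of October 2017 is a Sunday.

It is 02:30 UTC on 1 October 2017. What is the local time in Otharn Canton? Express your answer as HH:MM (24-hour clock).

13:00

1 March 2017 is a Wednesday, so Sundays fall on 5, 12, 19, 26; the last is March 26.
1 October 2017 is a Sunday, so the first Monday is October 2 and the fourth is October 23.
At the standard offset (UTC+09:30), 02:30 UTC + 9h30m = 12:00 Otharn Canton standard time.
The standard-time date in Otharn Canton, 1 October 2017, lies within the daylight-saving period (26 March – 23 October), so Otharn Canton is on daylight time, UTC+10:30.
02:30 UTC + 10h30m = 13:00 local.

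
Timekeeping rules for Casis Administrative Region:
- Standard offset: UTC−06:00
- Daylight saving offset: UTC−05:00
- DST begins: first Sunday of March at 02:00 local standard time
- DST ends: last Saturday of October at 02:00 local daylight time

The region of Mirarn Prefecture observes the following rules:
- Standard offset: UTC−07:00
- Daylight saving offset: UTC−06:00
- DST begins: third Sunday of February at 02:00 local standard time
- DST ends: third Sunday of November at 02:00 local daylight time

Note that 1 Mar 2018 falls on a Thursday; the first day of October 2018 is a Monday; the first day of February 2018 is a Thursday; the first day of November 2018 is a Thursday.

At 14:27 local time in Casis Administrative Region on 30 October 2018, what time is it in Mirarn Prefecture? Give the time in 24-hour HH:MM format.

1 March 2018 is a Thursday, so the first Sunday is March 4.
1 October 2018 is a Monday, so Saturdays fall on 6, 13, 20, 27; the last is October 27.
30 October 2018 does not fall between 4 March and 27 October, so daylight saving is not in effect and Casis Administrative Region is at UTC−06:00.
14:27 Casis Administrative Region + 6h = 20:27 UTC.
1 February 2018 is a Thursday, so the first Sunday is February 4 and the third is February 18.
1 November 2018 is a Thursday, so the first Sunday is November 4 and the third is November 18.
At the standard offset (UTC−07:00), 20:27 UTC − 7h = 13:27 Mirarn Prefecture standard time.
The standard-time date in Mirarn Prefecture, 30 October 2018, lies within the daylight-saving period (18 February – 18 November), so Mirarn Prefecture is on daylight time, UTC−06:00.
20:27 UTC − 6h = 14:27 Mirarn Prefecture.

14:27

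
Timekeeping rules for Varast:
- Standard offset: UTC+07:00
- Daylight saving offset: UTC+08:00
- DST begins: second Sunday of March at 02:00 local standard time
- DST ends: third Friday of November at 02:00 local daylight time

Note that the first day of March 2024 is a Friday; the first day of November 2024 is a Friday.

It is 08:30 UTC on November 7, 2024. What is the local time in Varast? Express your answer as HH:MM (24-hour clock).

1 March 2024 is a Friday, so the first Sunday is March 3 and the second is March 10.
1 November 2024 is a Friday, so the first Friday is November 1 and the third is November 15.
At the standard offset (UTC+07:00), 08:30 UTC + 7h = 15:30 Varast standard time.
Daylight saving runs 10 March – 15 November; the standard-time date in Varast, November 7, 2024, is inside that window, so Varast is at UTC+08:00.
08:30 UTC + 8h = 16:30 local.

16:30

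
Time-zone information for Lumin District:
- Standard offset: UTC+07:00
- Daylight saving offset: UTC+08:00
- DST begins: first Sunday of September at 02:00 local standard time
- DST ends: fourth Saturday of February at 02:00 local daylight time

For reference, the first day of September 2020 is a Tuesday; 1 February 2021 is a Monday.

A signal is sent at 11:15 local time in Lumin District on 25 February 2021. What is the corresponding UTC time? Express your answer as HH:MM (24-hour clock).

1 September 2020 is a Tuesday, so the first Sunday is September 6.
1 February 2021 is a Monday, so the first Saturday is February 6 and the fourth is February 27.
25 February 2021 falls between 6 September 2020 and 27 February 2021, so daylight saving is in effect and Lumin District is at UTC+08:00.
11:15 local − 8h = 03:15 UTC.

03:15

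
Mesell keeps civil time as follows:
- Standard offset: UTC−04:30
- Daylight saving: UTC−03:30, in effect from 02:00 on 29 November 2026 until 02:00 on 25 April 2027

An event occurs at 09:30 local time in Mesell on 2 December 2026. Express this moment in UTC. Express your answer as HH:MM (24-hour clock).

2 December 2026 lies within the daylight-saving period (29 November 2026 – 25 April 2027), so Mesell is on daylight time, UTC−03:30.
09:30 local + 3h30m = 13:00 UTC.

13:00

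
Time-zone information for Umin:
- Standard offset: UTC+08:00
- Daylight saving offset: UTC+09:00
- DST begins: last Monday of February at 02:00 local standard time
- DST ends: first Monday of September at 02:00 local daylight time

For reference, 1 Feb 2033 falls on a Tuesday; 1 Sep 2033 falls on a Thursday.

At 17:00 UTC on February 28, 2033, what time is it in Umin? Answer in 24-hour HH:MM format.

02:00

1 February 2033 is a Tuesday, so Mondays fall on 7, 14, 21, 28; the last is February 28.
1 September 2033 is a Thursday, so the first Monday is September 5.
At the standard offset (UTC+08:00), 17:00 UTC + 8h = 01:00 Umin standard time (rolling into the next day, 1 March 2033).
Daylight saving runs 28 February – 5 September; the standard-time date in Umin, March 1, 2033, is inside that window, so Umin is at UTC+09:00.
17:00 UTC + 9h = 02:00 local (rolling into the next day, 1 March 2033).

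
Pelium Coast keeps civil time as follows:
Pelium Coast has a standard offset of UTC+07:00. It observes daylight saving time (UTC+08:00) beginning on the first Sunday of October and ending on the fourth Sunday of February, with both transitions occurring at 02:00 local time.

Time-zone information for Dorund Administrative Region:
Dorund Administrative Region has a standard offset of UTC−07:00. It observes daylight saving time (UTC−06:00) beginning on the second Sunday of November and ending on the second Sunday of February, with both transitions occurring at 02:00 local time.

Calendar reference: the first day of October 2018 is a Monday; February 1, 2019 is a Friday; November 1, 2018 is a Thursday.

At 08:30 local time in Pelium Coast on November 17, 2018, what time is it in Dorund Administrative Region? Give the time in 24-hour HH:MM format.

18:30

1 October 2018 is a Monday, so the first Sunday is October 7.
1 February 2019 is a Friday, so the first Sunday is February 3 and the fourth is February 24.
November 17, 2018 falls between 7 October 2018 and 24 February 2019, so daylight saving is in effect and Pelium Coast is at UTC+08:00.
08:30 Pelium Coast − 8h = 00:30 UTC.
1 November 2018 is a Thursday, so the first Sunday is November 4 and the second is November 11.
1 February 2019 is a Friday, so the first Sunday is February 3 and the second is February 10.
At the standard offset (UTC−07:00), 00:30 UTC − 7h = 17:30 Dorund Administrative Region standard time (rolling into the previous day, 16 November 2018).
The standard-time date in Dorund Administrative Region, November 16, 2018, falls between 11 November 2018 and 10 February 2019, so daylight saving is in effect and Dorund Administrative Region is at UTC−06:00.
00:30 UTC − 6h = 18:30 Dorund Administrative Region (rolling into the previous day, 16 November 2018).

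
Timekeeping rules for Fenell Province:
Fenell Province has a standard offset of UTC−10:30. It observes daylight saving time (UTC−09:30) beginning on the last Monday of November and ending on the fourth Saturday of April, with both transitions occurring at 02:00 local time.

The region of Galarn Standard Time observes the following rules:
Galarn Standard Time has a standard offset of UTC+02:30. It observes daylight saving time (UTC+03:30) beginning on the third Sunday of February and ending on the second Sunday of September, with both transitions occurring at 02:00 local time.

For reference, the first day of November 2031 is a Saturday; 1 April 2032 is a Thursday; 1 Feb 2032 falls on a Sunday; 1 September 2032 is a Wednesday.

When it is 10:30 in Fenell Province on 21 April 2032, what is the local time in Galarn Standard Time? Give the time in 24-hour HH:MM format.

23:30

1 November 2031 is a Saturday, so Mondays fall on 3, 10, 17, 24; the last is November 24.
1 April 2032 is a Thursday, so the first Saturday is April 3 and the fourth is April 24.
21 April 2032 falls between 24 November 2031 and 24 April 2032, so daylight saving is in effect and Fenell Province is at UTC−09:30.
10:30 Fenell Province + 9h30m = 20:00 UTC.
1 February 2032 is a Sunday, so the first Sunday is February 1 and the third is February 15.
1 September 2032 is a Wednesday, so the first Sunday is September 5 and the second is September 12.
At the standard offset (UTC+02:30), 20:00 UTC + 2h30m = 22:30 Galarn Standard Time standard time.
Daylight saving runs 15 February – 12 September; the standard-time date in Galarn Standard Time, 21 April 2032, is inside that window, so Galarn Standard Time is at UTC+03:30.
20:00 UTC + 3h30m = 23:30 Galarn Standard Time.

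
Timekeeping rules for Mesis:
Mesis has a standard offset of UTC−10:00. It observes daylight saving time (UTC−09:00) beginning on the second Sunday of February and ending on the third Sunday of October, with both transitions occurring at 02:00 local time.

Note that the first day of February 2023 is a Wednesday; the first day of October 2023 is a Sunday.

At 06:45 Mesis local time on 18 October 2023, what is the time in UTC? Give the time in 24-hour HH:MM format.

16:45

1 February 2023 is a Wednesday, so the first Sunday is February 5 and the second is February 12.
1 October 2023 is a Sunday, so the first Sunday is October 1 and the third is October 15.
18 October 2023 does not fall between 12 February and 15 October, so daylight saving is not in effect and Mesis is at UTC−10:00.
06:45 local + 10h = 16:45 UTC.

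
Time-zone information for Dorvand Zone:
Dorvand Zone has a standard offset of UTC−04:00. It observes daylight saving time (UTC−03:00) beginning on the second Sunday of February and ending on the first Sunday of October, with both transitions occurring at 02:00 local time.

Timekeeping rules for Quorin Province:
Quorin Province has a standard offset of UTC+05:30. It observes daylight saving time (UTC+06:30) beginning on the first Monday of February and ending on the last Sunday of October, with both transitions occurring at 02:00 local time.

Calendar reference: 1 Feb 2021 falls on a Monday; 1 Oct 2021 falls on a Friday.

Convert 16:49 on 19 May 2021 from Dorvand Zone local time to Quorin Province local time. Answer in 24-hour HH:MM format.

1 February 2021 is a Monday, so the first Sunday is February 7 and the second is February 14.
1 October 2021 is a Friday, so the first Sunday is October 3.
Daylight saving runs 14 February – 3 October; 19 May 2021 is inside that window, so Dorvand Zone is at UTC−03:00.
16:49 Dorvand Zone + 3h = 19:49 UTC.
1 February 2021 is a Monday, so the first Monday is February 1.
1 October 2021 is a Friday, so Sundays fall on 3, 10, 17, 24, 31; the last is October 31.
At the standard offset (UTC+05:30), 19:49 UTC + 5h30m = 01:19 Quorin Province standard time (rolling into the next day, 20 May 2021).
The standard-time date in Quorin Province, 20 May 2021, lies within the daylight-saving period (1 February – 31 October), so Quorin Province is on daylight time, UTC+06:30.
19:49 UTC + 6h30m = 02:19 Quorin Province (rolling into the next day, 20 May 2021).

02:19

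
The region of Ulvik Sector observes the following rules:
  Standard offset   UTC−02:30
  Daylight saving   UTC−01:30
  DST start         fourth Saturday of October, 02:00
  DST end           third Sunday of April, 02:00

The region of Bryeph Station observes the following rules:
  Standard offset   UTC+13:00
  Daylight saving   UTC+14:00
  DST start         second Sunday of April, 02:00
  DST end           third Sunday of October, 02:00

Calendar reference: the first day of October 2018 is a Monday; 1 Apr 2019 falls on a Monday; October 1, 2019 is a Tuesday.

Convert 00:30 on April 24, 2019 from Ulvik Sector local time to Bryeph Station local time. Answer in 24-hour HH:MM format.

1 October 2018 is a Monday, so the first Saturday is October 6 and the fourth is October 27.
1 April 2019 is a Monday, so the first Sunday is April 7 and the third is April 21.
April 24, 2019 is outside the daylight-saving period (27 October 2018 – 21 April 2019), so Ulvik Sector is on standard time, UTC−02:30.
00:30 Ulvik Sector + 2h30m = 03:00 UTC.
1 April 2019 is a Monday, so the first Sunday is April 7 and the second is April 14.
1 October 2019 is a Tuesday, so the first Sunday is October 6 and the third is October 20.
At the standard offset (UTC+13:00), 03:00 UTC + 13h = 16:00 Bryeph Station standard time.
Daylight saving runs 14 April – 20 October; the standard-time date in Bryeph Station, April 24, 2019, is inside that window, so Bryeph Station is at UTC+14:00.
03:00 UTC + 14h = 17:00 Bryeph Station.

17:00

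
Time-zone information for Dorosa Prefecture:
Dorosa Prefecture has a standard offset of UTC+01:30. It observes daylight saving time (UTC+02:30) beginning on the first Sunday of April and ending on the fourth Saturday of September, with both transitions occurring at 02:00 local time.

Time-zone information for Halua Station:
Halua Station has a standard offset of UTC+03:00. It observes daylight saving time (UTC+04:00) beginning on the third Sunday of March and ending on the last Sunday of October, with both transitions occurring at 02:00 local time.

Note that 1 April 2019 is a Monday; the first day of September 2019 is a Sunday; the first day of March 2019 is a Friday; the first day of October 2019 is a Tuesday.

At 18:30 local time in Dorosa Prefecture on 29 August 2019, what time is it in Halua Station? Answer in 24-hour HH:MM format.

1 April 2019 is a Monday, so the first Sunday is April 7.
1 September 2019 is a Sunday, so the first Saturday is September 7 and the fourth is September 28.
29 August 2019 lies within the daylight-saving period (7 April – 28 September), so Dorosa Prefecture is on daylight time, UTC+02:30.
18:30 Dorosa Prefecture − 2h30m = 16:00 UTC.
1 March 2019 is a Friday, so the first Sunday is March 3 and the third is March 17.
1 October 2019 is a Tuesday, so Sundays fall on 6, 13, 20, 27; the last is October 27.
At the standard offset (UTC+03:00), 16:00 UTC + 3h = 19:00 Halua Station standard time.
Daylight saving runs 17 March – 27 October; the standard-time date in Halua Station, 29 August 2019, is inside that window, so Halua Station is at UTC+04:00.
16:00 UTC + 4h = 20:00 Halua Station.

20:00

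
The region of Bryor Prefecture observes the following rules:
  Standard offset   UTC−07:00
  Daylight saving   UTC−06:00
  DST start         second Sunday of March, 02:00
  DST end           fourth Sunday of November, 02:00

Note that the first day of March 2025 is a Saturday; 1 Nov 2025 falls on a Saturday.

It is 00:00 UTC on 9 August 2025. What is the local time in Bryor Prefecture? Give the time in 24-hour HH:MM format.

18:00

1 March 2025 is a Saturday, so the first Sunday is March 2 and the second is March 9.
1 November 2025 is a Saturday, so the first Sunday is November 2 and the fourth is November 23.
At the standard offset (UTC−07:00), 00:00 UTC − 7h = 17:00 Bryor Prefecture standard time (rolling into the previous day, 8 August 2025).
Daylight saving runs 9 March – 23 November; the standard-time date in Bryor Prefecture, 8 August 2025, is inside that window, so Bryor Prefecture is at UTC−06:00.
00:00 UTC − 6h = 18:00 local (rolling into the previous day, 8 August 2025).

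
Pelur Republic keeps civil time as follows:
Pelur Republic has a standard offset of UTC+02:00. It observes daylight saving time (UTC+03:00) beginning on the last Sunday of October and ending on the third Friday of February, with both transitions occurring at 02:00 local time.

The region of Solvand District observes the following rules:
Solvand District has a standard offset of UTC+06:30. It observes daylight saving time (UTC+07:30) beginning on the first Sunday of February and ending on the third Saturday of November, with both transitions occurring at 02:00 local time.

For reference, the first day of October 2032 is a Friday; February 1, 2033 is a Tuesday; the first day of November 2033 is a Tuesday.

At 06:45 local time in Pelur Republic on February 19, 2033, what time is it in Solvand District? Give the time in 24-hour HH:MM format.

12:15

1 October 2032 is a Friday, so Sundays fall on 3, 10, 17, 24, 31; the last is October 31.
1 February 2033 is a Tuesday, so the first Friday is February 4 and the third is February 18.
February 19, 2033 is outside the daylight-saving period (31 October 2032 – 18 February 2033), so Pelur Republic is on standard time, UTC+02:00.
06:45 Pelur Republic − 2h = 04:45 UTC.
1 February 2033 is a Tuesday, so the first Sunday is February 6.
1 November 2033 is a Tuesday, so the first Saturday is November 5 and the third is November 19.
At the standard offset (UTC+06:30), 04:45 UTC + 6h30m = 11:15 Solvand District standard time.
The standard-time date in Solvand District, February 19, 2033, falls between 6 February and 19 November, so daylight saving is in effect and Solvand District is at UTC+07:30.
04:45 UTC + 7h30m = 12:15 Solvand District.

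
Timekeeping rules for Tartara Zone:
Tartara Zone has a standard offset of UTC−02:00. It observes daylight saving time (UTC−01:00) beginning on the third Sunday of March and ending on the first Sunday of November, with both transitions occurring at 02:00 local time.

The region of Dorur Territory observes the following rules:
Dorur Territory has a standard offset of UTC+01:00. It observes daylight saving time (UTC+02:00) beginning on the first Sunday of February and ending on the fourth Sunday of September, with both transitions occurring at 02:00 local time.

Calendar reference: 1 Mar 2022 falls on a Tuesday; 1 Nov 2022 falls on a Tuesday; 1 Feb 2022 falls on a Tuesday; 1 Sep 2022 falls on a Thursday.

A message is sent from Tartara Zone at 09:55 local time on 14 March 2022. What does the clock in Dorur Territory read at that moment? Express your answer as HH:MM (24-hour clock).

13:55

1 March 2022 is a Tuesday, so the first Sunday is March 6 and the third is March 20.
1 November 2022 is a Tuesday, so the first Sunday is November 6.
Daylight saving runs 20 March – 6 November; 14 March 2022 is outside that window, so Tartara Zone is on standard time at UTC−02:00.
09:55 Tartara Zone + 2h = 11:55 UTC.
1 February 2022 is a Tuesday, so the first Sunday is February 6.
1 September 2022 is a Thursday, so the first Sunday is September 4 and the fourth is September 25.
At the standard offset (UTC+01:00), 11:55 UTC + 1h = 12:55 Dorur Territory standard time.
The standard-time date in Dorur Territory, 14 March 2022, lies within the daylight-saving period (6 February – 25 September), so Dorur Territory is on daylight time, UTC+02:00.
11:55 UTC + 2h = 13:55 Dorur Territory.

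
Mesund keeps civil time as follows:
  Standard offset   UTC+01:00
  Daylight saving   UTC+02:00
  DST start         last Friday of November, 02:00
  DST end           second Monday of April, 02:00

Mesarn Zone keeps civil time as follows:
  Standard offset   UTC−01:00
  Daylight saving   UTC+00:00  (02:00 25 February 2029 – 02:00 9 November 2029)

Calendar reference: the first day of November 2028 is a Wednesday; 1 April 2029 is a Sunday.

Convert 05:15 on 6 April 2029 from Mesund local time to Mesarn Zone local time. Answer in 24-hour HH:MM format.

1 November 2028 is a Wednesday, so Fridays fall on 3, 10, 17, 24; the last is November 24.
1 April 2029 is a Sunday, so the first Monday is April 2 and the second is April 9.
6 April 2029 lies within the daylight-saving period (24 November 2028 – 9 April 2029), so Mesund is on daylight time, UTC+02:00.
05:15 Mesund − 2h = 03:15 UTC.
At the standard offset (UTC−01:00), 03:15 UTC − 1h = 02:15 Mesarn Zone standard time.
The standard-time date in Mesarn Zone, 6 April 2029, falls between 25 February and 9 November, so daylight saving is in effect and Mesarn Zone is at UTC+00:00.
03:15 UTC + 0h = 03:15 Mesarn Zone.

03:15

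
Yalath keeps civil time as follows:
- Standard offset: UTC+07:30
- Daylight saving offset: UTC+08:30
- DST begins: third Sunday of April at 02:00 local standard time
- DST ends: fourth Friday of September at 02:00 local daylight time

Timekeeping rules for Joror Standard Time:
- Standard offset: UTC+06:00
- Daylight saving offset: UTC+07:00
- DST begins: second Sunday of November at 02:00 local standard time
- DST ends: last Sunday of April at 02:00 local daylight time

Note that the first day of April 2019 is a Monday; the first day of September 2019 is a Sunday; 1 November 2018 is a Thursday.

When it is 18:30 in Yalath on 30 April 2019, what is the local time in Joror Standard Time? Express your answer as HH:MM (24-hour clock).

16:00

1 April 2019 is a Monday, so the first Sunday is April 7 and the third is April 21.
1 September 2019 is a Sunday, so the first Friday is September 6 and the fourth is September 27.
Daylight saving runs 21 April – 27 September; 30 April 2019 is inside that window, so Yalath is at UTC+08:30.
18:30 Yalath − 8h30m = 10:00 UTC.
1 November 2018 is a Thursday, so the first Sunday is November 4 and the second is November 11.
1 April 2019 is a Monday, so Sundays fall on 7, 14, 21, 28; the last is April 28.
At the standard offset (UTC+06:00), 10:00 UTC + 6h = 16:00 Joror Standard Time standard time.
The standard-time date in Joror Standard Time, 30 April 2019, does not fall between 11 November 2018 and 28 April 2019, so daylight saving is not in effect and Joror Standard Time is at UTC+06:00.
10:00 UTC + 6h = 16:00 Joror Standard Time.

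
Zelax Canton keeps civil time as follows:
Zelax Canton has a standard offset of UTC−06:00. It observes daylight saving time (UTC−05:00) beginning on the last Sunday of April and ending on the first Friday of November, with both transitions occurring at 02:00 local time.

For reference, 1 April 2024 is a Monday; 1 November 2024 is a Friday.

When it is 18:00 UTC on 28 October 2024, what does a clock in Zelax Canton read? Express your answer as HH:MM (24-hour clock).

1 April 2024 is a Monday, so Sundays fall on 7, 14, 21, 28; the last is April 28.
1 November 2024 is a Friday, so the first Friday is November 1.
At the standard offset (UTC−06:00), 18:00 UTC − 6h = 12:00 Zelax Canton standard time.
Daylight saving runs 28 April – 1 November; the standard-time date in Zelax Canton, 28 October 2024, is inside that window, so Zelax Canton is at UTC−05:00.
18:00 UTC − 5h = 13:00 local.

13:00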